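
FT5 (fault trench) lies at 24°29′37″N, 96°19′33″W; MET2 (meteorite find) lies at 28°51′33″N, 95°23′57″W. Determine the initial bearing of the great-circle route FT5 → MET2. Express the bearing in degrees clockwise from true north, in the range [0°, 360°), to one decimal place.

10.5°

FT5: φ = +24.49361°, λ = -96.32583°
MET2: φ = +28.85917°, λ = -95.39917°
Δλ = 0.9267°
y = sin Δλ · cos φ₂ = 0.014164
x = cos φ₁ sin φ₂ − sin φ₁ cos φ₂ cos Δλ = 0.076167
θ = atan2(y, x) = 10.5345° → 10.5345° (mod 360°)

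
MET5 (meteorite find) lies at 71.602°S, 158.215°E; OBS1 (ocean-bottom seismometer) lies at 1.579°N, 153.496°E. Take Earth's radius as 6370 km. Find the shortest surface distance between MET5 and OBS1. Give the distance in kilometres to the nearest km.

8143 km

Δφ = 73.1810°,  Δλ = -4.7190°
a = sin²(Δφ/2) + cos φ₁ cos φ₂ sin²(Δλ/2) = 0.355860
c = 2·arcsin(√a) = 1.278366 rad = 73.2450°
d = R·c = 6370 × 1.278366 = 8143.2 km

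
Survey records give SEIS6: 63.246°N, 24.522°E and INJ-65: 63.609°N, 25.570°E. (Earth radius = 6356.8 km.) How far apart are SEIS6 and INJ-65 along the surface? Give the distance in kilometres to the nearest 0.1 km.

Δφ = 0.3630°,  Δλ = 1.0480°
a = sin²(Δφ/2) + cos φ₁ cos φ₂ sin²(Δλ/2) = 0.000027
c = 2·arcsin(√a) = 0.010348 rad = 0.5929°
d = R·c = 6356.8 × 0.010348 = 65.8 km

65.8 km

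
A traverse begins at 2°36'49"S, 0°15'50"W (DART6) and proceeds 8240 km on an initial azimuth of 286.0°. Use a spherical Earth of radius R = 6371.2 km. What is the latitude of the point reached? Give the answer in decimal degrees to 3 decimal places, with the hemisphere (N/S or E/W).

14.615°N

DART6: φ = -2.61361°, λ = -0.26389°
δ = d/R = 8240/6371.2 = 1.293320 rad
φ₂ = arcsin(sin φ₁ cos δ + cos φ₁ sin δ cos θ)
   = arcsin(-0.04560·0.27393 + 0.99896·0.96175·0.27564) = 14.61526°
λ₂ = λ₁ + atan2(sin θ sin δ cos φ₁, cos δ − sin φ₁ sin φ₂) = -73.08909°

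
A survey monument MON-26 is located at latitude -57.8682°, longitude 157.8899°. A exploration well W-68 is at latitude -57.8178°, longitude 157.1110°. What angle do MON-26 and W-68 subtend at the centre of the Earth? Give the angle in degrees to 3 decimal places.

0.418°

Δφ = 0.0504°,  Δλ = -0.7789°
a = sin²(Δφ/2) + cos φ₁ cos φ₂ sin²(Δλ/2) = 0.000013
c = 2·arcsin(√a) = 0.007289 rad = 0.4176°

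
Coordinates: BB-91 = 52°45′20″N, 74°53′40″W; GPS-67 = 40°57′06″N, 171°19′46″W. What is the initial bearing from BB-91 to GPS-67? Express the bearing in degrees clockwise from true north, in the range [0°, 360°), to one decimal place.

BB-91: φ = +52.75556°, λ = -74.89444°
GPS-67: φ = +40.95167°, λ = -171.32944°
Δλ = -96.4350°
y = sin Δλ · cos φ₂ = -0.750504
x = cos φ₁ sin φ₂ − sin φ₁ cos φ₂ cos Δλ = 0.464056
θ = atan2(y, x) = -58.2704° → 301.7296° (mod 360°)

301.7°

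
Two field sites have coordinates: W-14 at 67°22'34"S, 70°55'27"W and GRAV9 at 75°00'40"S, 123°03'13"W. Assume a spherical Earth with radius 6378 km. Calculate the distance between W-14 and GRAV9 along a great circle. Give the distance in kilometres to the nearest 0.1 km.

1969.1 km

W-14: φ = -67.37611°, λ = -70.92417°
GRAV9: φ = -75.01111°, λ = -123.05361°
Δφ = -7.6350°,  Δλ = -52.1294°
a = sin²(Δφ/2) + cos φ₁ cos φ₂ sin²(Δλ/2) = 0.023640
c = 2·arcsin(√a) = 0.308733 rad = 17.6891°
d = R·c = 6378 × 0.308733 = 1969.1 km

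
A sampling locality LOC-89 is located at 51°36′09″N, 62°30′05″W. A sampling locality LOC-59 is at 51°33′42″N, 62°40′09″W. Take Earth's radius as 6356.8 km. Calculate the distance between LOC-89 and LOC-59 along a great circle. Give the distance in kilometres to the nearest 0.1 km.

12.4 km

LOC-89: φ = +51.60250°, λ = -62.50139°
LOC-59: φ = +51.56167°, λ = -62.66917°
Δφ = -0.0408°,  Δλ = -0.1678°
a = sin²(Δφ/2) + cos φ₁ cos φ₂ sin²(Δλ/2) = 0.000001
c = 2·arcsin(√a) = 0.001954 rad = 0.1120°
d = R·c = 6356.8 × 0.001954 = 12.4 km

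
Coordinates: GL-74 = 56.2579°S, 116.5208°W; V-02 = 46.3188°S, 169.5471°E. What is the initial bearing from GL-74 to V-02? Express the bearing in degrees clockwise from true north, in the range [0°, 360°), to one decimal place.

249.9°

Δλ = -73.9321°
y = sin Δλ · cos φ₂ = -0.663665
x = cos φ₁ sin φ₂ − sin φ₁ cos φ₂ cos Δλ = -0.242748
θ = atan2(y, x) = -110.0910° → 249.9090° (mod 360°)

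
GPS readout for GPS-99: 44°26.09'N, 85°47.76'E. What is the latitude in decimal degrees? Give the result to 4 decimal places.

44° + 26.09′/60 = 44 + 0.43483 = 44.4348°

44.4348°N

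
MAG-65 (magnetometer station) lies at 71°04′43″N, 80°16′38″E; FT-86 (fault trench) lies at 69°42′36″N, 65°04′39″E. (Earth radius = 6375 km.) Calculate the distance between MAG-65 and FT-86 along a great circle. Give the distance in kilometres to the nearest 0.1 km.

585.8 km

MAG-65: φ = +71.07861°, λ = +80.27722°
FT-86: φ = +69.71000°, λ = +65.07750°
Δφ = -1.3686°,  Δλ = -15.1997°
a = sin²(Δφ/2) + cos φ₁ cos φ₂ sin²(Δλ/2) = 0.002109
c = 2·arcsin(√a) = 0.091890 rad = 5.2649°
d = R·c = 6375 × 0.091890 = 585.8 km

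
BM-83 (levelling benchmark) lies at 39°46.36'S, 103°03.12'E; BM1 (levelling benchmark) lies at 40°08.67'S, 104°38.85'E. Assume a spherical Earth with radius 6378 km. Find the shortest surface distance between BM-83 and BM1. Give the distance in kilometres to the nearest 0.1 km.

142.3 km

BM-83: φ = -39.77267°, λ = +103.05200°
BM1: φ = -40.14450°, λ = +104.64750°
Δφ = -0.3718°,  Δλ = 1.5955°
a = sin²(Δφ/2) + cos φ₁ cos φ₂ sin²(Δλ/2) = 0.000124
c = 2·arcsin(√a) = 0.022309 rad = 1.2782°
d = R·c = 6378 × 0.022309 = 142.3 km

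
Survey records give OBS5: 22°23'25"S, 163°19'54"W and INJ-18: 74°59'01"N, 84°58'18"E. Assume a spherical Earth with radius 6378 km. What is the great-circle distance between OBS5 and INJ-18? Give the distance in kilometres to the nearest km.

13042 km

OBS5: φ = -22.39028°, λ = -163.33167°
INJ-18: φ = +74.98361°, λ = +84.97167°
Δφ = 97.3739°,  Δλ = -111.6967°
a = sin²(Δφ/2) + cos φ₁ cos φ₂ sin²(Δλ/2) = 0.728235
c = 2·arcsin(√a) = 2.044820 rad = 117.1596°
d = R·c = 6378 × 2.044820 = 13041.9 km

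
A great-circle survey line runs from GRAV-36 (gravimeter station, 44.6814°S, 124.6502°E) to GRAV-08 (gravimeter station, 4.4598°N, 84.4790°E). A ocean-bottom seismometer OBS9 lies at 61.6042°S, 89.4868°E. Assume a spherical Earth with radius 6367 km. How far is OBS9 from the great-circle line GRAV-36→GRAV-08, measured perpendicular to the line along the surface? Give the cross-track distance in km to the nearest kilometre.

δ₁₃ = central angle GRAV-36→OBS9 = 0.462382 rad  (haversine)
θ₁₃ = bearing GRAV-36→OBS9 = 217.877°,  θ₁₂ = bearing GRAV-36→GRAV-08 = 312.580°
dₓₜ = R·arcsin(sin δ₁₃ · sin(θ₁₃ − θ₁₂)) = 6367·arcsin(0.44608·sin(-94.703°)) = -2933.308 km
|dₓₜ| = 2933.308 km

2933 km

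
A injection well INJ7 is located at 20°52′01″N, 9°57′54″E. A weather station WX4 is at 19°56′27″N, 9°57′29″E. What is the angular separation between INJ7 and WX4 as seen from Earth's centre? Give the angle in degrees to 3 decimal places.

INJ7: φ = +20.86694°, λ = +9.96500°
WX4: φ = +19.94083°, λ = +9.95806°
Δφ = -0.9261°,  Δλ = -0.0069°
a = sin²(Δφ/2) + cos φ₁ cos φ₂ sin²(Δλ/2) = 0.000065
c = 2·arcsin(√a) = 0.016164 rad = 0.9261°

0.926°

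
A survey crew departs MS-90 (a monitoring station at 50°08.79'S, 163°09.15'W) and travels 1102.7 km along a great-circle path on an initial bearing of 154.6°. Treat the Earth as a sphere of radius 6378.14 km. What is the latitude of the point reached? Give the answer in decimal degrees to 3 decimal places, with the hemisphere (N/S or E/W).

58.851°S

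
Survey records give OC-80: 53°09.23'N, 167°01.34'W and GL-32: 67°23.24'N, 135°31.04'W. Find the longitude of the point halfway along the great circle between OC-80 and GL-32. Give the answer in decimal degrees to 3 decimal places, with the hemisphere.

OC-80: φ = +53.15383°, λ = -167.02233°
GL-32: φ = +67.38733°, λ = -135.51733°
Bx = cos φ₂ cos Δλ = 0.327822,  By = cos φ₂ sin Δλ = 0.200929
φₘ = atan2(sin φ₁ + sin φ₂, √((cos φ₁ + Bx)² + By²)) = 61.15986°
λₘ = λ₁ + atan2(By, cos φ₁ + Bx) = -154.79882°

154.799°W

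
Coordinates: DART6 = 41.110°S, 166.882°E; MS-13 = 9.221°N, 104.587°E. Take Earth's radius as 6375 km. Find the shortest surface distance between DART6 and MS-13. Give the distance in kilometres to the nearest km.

Δφ = 50.3310°,  Δλ = -62.2950°
a = sin²(Δφ/2) + cos φ₁ cos φ₂ sin²(Δλ/2) = 0.379797
c = 2·arcsin(√a) = 1.328013 rad = 76.0895°
d = R·c = 6375 × 1.328013 = 8466.1 km

8466 km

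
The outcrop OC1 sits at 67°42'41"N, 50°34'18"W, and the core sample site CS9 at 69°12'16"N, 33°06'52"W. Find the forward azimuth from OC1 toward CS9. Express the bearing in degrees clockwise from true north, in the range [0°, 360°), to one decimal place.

OC1: φ = +67.71139°, λ = -50.57167°
CS9: φ = +69.20444°, λ = -33.11444°
Δλ = 17.4572°
y = sin Δλ · cos φ₂ = 0.106508
x = cos φ₁ sin φ₂ − sin φ₁ cos φ₂ cos Δλ = 0.041186
θ = atan2(y, x) = 68.8586° → 68.8586° (mod 360°)

68.9°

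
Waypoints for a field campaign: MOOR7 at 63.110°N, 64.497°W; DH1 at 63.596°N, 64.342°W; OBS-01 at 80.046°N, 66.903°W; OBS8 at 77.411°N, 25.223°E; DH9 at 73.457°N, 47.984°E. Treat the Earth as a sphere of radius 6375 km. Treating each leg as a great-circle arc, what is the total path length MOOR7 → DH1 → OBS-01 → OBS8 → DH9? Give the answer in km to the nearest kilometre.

4465 km

MOOR7→DH1: c = 0.008569 rad, d = 54.62 km
DH1→OBS-01: c = 0.287378 rad, d = 1832.03 km
OBS-01→OBS8: c = 0.284259 rad, d = 1812.15 km
OBS8→DH9: c = 0.120181 rad, d = 766.15 km
Total = 54.62 + 1832.03 + 1812.15 + 766.15 = 4464.96 km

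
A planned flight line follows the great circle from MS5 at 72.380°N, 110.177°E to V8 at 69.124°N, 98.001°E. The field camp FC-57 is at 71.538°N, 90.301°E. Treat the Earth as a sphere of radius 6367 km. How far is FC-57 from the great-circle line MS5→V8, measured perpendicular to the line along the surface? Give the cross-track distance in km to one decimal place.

δ₁₃ = central angle MS5→FC-57 = 0.107925 rad  (haversine)
θ₁₃ = bearing MS5→FC-57 = 271.747°,  θ₁₂ = bearing MS5→V8 = 236.814°
dₓₜ = R·arcsin(sin δ₁₃ · sin(θ₁₃ − θ₁₂)) = 6367·arcsin(0.10772·sin(34.933°)) = 392.969 km
|dₓₜ| = 392.969 km

393.0 km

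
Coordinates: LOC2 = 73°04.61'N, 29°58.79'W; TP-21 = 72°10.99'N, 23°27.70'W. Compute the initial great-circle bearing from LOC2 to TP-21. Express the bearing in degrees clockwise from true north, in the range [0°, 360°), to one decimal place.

111.5°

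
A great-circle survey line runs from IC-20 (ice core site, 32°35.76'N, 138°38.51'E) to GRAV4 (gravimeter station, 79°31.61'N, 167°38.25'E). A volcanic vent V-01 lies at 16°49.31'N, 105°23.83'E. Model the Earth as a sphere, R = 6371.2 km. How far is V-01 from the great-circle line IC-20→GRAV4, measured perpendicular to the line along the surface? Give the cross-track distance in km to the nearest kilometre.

IC-20: φ = +32.59600°, λ = +138.64183°
GRAV4: φ = +79.52683°, λ = +167.63750°
V-01: φ = +16.82183°, λ = +105.39717°
δ₁₃ = central angle IC-20→V-01 = 0.591049 rad  (haversine)
θ₁₃ = bearing IC-20→V-01 = 250.342°,  θ₁₂ = bearing IC-20→GRAV4 = 6.765°
dₓₜ = R·arcsin(sin δ₁₃ · sin(θ₁₃ − θ₁₂)) = 6371.2·arcsin(0.55723·sin(243.577°)) = -3328.759 km
|dₓₜ| = 3328.759 km

3329 km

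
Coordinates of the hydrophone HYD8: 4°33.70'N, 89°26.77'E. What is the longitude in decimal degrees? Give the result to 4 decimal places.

89° + 26.77′/60 = 89 + 0.44617 = 89.4462°

89.4462°E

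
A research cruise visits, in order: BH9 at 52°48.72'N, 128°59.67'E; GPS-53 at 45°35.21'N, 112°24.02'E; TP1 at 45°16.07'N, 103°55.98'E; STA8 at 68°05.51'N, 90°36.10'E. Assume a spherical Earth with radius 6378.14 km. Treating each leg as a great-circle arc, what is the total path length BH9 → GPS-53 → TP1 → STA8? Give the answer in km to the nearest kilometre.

4762 km

BH9: φ = +52.81200°, λ = +128.99450°
GPS-53: φ = +45.58683°, λ = +112.40033°
TP1: φ = +45.26783°, λ = +103.93300°
STA8: φ = +68.09183°, λ = +90.60167°
BH9→GPS-53: c = 0.226571 rad, d = 1445.10 km
GPS-53→TP1: c = 0.103817 rad, d = 662.16 km
TP1→STA8: c = 0.416218 rad, d = 2654.70 km
Total = 1445.10 + 662.16 + 2654.70 = 4761.96 km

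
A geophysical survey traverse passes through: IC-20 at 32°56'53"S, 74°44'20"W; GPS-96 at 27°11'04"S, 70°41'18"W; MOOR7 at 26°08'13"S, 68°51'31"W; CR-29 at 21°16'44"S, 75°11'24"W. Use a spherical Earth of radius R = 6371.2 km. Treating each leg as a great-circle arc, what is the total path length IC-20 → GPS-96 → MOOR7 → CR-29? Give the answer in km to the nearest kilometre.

1807 km

IC-20: φ = -32.94806°, λ = -74.73889°
GPS-96: φ = -27.18444°, λ = -70.68833°
MOOR7: φ = -26.13694°, λ = -68.85861°
CR-29: φ = -21.27889°, λ = -75.19000°
IC-20→GPS-96: c = 0.117711 rad, d = 749.96 km
GPS-96→MOOR7: c = 0.033892 rad, d = 215.93 km
MOOR7→CR-29: c = 0.131965 rad, d = 840.78 km
Total = 749.96 + 215.93 + 840.78 = 1806.67 km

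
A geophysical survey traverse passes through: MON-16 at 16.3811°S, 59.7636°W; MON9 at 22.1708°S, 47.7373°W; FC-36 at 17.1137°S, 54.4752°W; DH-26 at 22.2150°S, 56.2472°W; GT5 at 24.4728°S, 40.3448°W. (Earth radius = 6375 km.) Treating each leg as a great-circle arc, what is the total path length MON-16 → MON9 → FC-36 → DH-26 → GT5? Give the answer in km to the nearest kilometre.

MON-16→MON9: c = 0.222274 rad, d = 1416.99 km
MON9→FC-36: c = 0.141579 rad, d = 902.56 km
FC-36→DH-26: c = 0.093673 rad, d = 597.16 km
DH-26→GT5: c = 0.257706 rad, d = 1642.87 km
Total = 1416.99 + 902.56 + 597.16 + 1642.87 = 4559.59 km

4560 km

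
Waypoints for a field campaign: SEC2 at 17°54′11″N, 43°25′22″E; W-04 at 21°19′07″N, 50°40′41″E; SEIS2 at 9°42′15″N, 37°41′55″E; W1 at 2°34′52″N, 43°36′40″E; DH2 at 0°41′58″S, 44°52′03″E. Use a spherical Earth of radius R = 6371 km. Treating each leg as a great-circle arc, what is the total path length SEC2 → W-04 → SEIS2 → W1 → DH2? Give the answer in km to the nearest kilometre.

SEC2: φ = +17.90306°, λ = +43.42278°
W-04: φ = +21.31861°, λ = +50.67806°
SEIS2: φ = +9.70417°, λ = +37.69861°
W1: φ = +2.58111°, λ = +43.61111°
DH2: φ = -0.69944°, λ = +44.86750°
SEC2→W-04: c = 0.133320 rad, d = 849.38 km
W-04→SEIS2: c = 0.297528 rad, d = 1895.55 km
SEIS2→W1: c = 0.161147 rad, d = 1026.67 km
W1→DH2: c = 0.061310 rad, d = 390.60 km
Total = 849.38 + 1895.55 + 1026.67 + 390.60 = 4162.20 km

4162 km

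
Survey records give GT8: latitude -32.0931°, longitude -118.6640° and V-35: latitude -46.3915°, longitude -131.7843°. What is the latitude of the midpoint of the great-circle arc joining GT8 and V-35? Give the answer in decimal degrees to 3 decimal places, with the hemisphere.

39.425°S

Bx = cos φ₂ cos Δλ = 0.671722,  By = cos φ₂ sin Δλ = -0.156566
φₘ = atan2(sin φ₁ + sin φ₂, √((cos φ₁ + Bx)² + By²)) = -39.42487°
λₘ = λ₁ + atan2(By, cos φ₁ + Bx) = -124.54913°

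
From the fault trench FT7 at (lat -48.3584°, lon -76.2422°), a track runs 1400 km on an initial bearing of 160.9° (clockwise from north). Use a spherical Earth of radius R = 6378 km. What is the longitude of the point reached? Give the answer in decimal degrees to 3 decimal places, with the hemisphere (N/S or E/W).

δ = d/R = 1400/6378 = 0.219505 rad
φ₂ = arcsin(sin φ₁ cos δ + cos φ₁ sin δ cos θ)
   = arcsin(-0.74732·0.97601 + 0.66447·0.21775·-0.94495) = -60.00910°
λ₂ = λ₁ + atan2(sin θ sin δ cos φ₁, cos δ − sin φ₁ sin φ₂) = -68.04735°

68.047°W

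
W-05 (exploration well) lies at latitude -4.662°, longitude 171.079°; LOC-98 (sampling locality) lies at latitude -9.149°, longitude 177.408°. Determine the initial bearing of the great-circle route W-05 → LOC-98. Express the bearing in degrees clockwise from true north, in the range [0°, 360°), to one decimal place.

125.9°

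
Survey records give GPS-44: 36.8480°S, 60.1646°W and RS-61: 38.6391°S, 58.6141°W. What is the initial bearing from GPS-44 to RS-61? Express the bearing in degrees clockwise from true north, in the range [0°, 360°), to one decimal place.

146.1°

Δλ = 1.5505°
y = sin Δλ · cos φ₂ = 0.021135
x = cos φ₁ sin φ₂ − sin φ₁ cos φ₂ cos Δλ = -0.031427
θ = atan2(y, x) = 146.0789° → 146.0789° (mod 360°)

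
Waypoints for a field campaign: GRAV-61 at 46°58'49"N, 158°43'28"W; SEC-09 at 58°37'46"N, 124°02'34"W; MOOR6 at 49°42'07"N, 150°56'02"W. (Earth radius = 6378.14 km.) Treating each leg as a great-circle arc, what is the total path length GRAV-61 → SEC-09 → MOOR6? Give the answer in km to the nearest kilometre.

4623 km

GRAV-61: φ = +46.98028°, λ = -158.72444°
SEC-09: φ = +58.62944°, λ = -124.04278°
MOOR6: φ = +49.70194°, λ = -150.93389°
GRAV-61→SEC-09: c = 0.412055 rad, d = 2628.14 km
SEC-09→MOOR6: c = 0.312790 rad, d = 1995.02 km
Total = 2628.14 + 1995.02 = 4623.16 km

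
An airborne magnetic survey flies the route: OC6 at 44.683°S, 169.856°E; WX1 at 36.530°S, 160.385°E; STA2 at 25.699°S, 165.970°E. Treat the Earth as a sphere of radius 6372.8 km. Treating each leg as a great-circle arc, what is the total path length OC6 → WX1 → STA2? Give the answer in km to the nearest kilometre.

OC6→WX1: c = 0.189465 rad, d = 1207.42 km
WX1→STA2: c = 0.206529 rad, d = 1316.17 km
Total = 1207.42 + 1316.17 = 2523.59 km

2524 km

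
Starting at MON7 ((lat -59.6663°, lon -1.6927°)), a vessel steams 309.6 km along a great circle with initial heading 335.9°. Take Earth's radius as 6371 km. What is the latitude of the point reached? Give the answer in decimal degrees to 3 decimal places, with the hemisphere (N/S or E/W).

δ = d/R = 309.6/6371 = 0.048595 rad
φ₂ = arcsin(sin φ₁ cos δ + cos φ₁ sin δ cos θ)
   = arcsin(-0.86310·0.99882 + 0.50504·0.04858·0.91283) = -57.10693°
λ₂ = λ₁ + atan2(sin θ sin δ cos φ₁, cos δ − sin φ₁ sin φ₂) = -3.78583°

57.107°S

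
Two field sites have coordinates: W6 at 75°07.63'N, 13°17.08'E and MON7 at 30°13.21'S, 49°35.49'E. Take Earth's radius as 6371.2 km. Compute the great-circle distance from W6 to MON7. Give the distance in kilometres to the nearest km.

W6: φ = +75.12717°, λ = +13.28467°
MON7: φ = -30.22017°, λ = +49.59150°
Δφ = -105.3473°,  Δλ = 36.3068°
a = sin²(Δφ/2) + cos φ₁ cos φ₂ sin²(Δλ/2) = 0.653864
c = 2·arcsin(√a) = 1.883602 rad = 107.9224°
d = R·c = 6371.2 × 1.883602 = 12000.8 km

12001 km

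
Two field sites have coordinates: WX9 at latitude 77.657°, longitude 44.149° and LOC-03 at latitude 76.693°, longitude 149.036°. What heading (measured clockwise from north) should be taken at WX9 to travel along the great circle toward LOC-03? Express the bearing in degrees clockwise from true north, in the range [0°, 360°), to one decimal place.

39.9°

Δλ = 104.8870°
y = sin Δλ · cos φ₂ = 0.222443
x = cos φ₁ sin φ₂ − sin φ₁ cos φ₂ cos Δλ = 0.265791
θ = atan2(y, x) = 39.9263° → 39.9263° (mod 360°)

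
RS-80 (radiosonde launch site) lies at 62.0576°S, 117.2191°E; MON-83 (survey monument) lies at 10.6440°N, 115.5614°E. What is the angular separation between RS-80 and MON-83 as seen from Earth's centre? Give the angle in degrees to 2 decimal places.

72.71°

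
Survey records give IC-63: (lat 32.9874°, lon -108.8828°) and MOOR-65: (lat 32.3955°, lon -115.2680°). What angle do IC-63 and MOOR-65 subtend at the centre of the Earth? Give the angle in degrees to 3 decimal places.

5.405°

Δφ = -0.5919°,  Δλ = -6.3852°
a = sin²(Δφ/2) + cos φ₁ cos φ₂ sin²(Δλ/2) = 0.002223
c = 2·arcsin(√a) = 0.094341 rad = 5.4054°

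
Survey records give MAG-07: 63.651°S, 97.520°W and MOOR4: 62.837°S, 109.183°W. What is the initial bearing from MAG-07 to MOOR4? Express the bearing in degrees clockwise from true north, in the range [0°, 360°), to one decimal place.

273.6°

Δλ = -11.6630°
y = sin Δλ · cos φ₂ = -0.092288
x = cos φ₁ sin φ₂ − sin φ₁ cos φ₂ cos Δλ = 0.005760
θ = atan2(y, x) = -86.4285° → 273.5715° (mod 360°)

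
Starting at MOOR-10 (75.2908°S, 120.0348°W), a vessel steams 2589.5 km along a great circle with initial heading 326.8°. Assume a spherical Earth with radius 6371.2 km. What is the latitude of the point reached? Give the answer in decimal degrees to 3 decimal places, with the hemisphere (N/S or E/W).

δ = d/R = 2589.5/6371.2 = 0.406438 rad
φ₂ = arcsin(sin φ₁ cos δ + cos φ₁ sin δ cos θ)
   = arcsin(-0.96723·0.91853 + 0.25391·0.39534·0.83676) = -53.55576°
λ₂ = λ₁ + atan2(sin θ sin δ cos φ₁, cos δ − sin φ₁ sin φ₂) = -141.40604°

53.556°S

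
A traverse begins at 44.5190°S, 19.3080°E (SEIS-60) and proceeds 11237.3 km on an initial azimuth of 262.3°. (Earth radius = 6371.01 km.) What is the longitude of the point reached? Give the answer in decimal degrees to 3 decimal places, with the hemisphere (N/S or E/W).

δ = d/R = 11237.3/6371.01 = 1.763818 rad
φ₂ = arcsin(sin φ₁ cos δ + cos φ₁ sin δ cos θ)
   = arcsin(-0.70115·-0.19182 + 0.71302·0.98143·-0.13399) = 2.33470°
λ₂ = λ₁ + atan2(sin θ sin δ cos φ₁, cos δ − sin φ₁ sin φ₂) = -83.93987°

83.940°W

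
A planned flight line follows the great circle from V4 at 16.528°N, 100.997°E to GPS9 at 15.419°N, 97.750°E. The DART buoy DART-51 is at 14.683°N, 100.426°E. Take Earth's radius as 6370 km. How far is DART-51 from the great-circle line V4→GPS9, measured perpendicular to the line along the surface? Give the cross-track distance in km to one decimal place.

173.6 km

δ₁₃ = central angle V4→DART-51 = 0.033601 rad  (haversine)
θ₁₃ = bearing V4→DART-51 = 196.676°,  θ₁₂ = bearing V4→GPS9 = 250.894°
dₓₜ = R·arcsin(sin δ₁₃ · sin(θ₁₃ − θ₁₂)) = 6370·arcsin(0.03359·sin(-54.218°)) = -173.629 km
|dₓₜ| = 173.629 km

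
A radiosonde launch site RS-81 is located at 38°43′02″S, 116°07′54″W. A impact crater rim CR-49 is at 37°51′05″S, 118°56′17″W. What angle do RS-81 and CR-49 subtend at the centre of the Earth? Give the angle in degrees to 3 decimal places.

2.367°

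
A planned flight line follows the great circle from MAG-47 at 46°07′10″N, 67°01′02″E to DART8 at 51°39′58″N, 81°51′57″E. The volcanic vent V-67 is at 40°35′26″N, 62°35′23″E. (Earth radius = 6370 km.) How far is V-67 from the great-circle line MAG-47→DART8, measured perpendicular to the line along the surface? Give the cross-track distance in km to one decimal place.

279.3 km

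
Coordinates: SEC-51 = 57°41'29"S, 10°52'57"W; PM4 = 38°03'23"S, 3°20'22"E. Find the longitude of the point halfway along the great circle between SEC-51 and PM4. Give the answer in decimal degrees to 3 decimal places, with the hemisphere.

SEC-51: φ = -57.69139°, λ = -10.88250°
PM4: φ = -38.05639°, λ = +3.33944°
Bx = cos φ₂ cos Δλ = 0.763272,  By = cos φ₂ sin Δλ = 0.193448
φₘ = atan2(sin φ₁ + sin φ₂, √((cos φ₁ + Bx)² + By²)) = -48.08578°
λₘ = λ₁ + atan2(By, cos φ₁ + Bx) = -2.40417°

2.404°W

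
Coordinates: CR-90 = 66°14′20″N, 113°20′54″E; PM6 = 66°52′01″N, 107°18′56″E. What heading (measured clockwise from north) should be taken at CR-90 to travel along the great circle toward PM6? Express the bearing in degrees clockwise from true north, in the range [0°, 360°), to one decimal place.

CR-90: φ = +66.23889°, λ = +113.34833°
PM6: φ = +66.86694°, λ = +107.31556°
Δλ = -6.0328°
y = sin Δλ · cos φ₂ = -0.041289
x = cos φ₁ sin φ₂ − sin φ₁ cos φ₂ cos Δλ = 0.012953
θ = atan2(y, x) = -72.5831° → 287.4169° (mod 360°)

287.4°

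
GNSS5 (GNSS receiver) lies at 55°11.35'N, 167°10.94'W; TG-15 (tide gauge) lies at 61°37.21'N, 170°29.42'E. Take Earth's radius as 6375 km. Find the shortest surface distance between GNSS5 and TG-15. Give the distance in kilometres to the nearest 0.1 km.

1474.7 km

GNSS5: φ = +55.18917°, λ = -167.18233°
TG-15: φ = +61.62017°, λ = +170.49033°
Δφ = 6.4310°,  Δλ = -22.3273°
a = sin²(Δφ/2) + cos φ₁ cos φ₂ sin²(Δλ/2) = 0.013318
c = 2·arcsin(√a) = 0.231320 rad = 13.2537°
d = R·c = 6375 × 0.231320 = 1474.7 km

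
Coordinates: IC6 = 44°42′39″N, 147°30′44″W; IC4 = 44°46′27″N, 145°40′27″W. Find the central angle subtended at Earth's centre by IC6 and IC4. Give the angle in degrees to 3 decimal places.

1.307°

IC6: φ = +44.71083°, λ = -147.51222°
IC4: φ = +44.77417°, λ = -145.67417°
Δφ = 0.0633°,  Δλ = 1.8381°
a = sin²(Δφ/2) + cos φ₁ cos φ₂ sin²(Δλ/2) = 0.000130
c = 2·arcsin(√a) = 0.022812 rad = 1.3070°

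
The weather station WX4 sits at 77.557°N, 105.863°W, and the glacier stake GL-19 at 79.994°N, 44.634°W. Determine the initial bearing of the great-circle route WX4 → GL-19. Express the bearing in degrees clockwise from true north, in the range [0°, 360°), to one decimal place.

49.4°

Δλ = 61.2290°
y = sin Δλ · cos φ₂ = 0.152302
x = cos φ₁ sin φ₂ − sin φ₁ cos φ₂ cos Δλ = 0.130527
θ = atan2(y, x) = 49.4025° → 49.4025° (mod 360°)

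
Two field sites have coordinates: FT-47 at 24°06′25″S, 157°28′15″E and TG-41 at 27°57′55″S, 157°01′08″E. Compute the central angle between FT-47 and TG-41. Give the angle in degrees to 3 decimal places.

3.880°

FT-47: φ = -24.10694°, λ = +157.47083°
TG-41: φ = -27.96528°, λ = +157.01889°
Δφ = -3.8583°,  Δλ = -0.4519°
a = sin²(Δφ/2) + cos φ₁ cos φ₂ sin²(Δλ/2) = 0.001146
c = 2·arcsin(√a) = 0.067712 rad = 3.8796°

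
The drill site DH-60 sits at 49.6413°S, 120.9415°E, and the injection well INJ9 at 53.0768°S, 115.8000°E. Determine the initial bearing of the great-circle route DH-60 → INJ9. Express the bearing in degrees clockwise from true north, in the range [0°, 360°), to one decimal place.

221.1°

Δλ = -5.1415°
y = sin Δλ · cos φ₂ = -0.053836
x = cos φ₁ sin φ₂ − sin φ₁ cos φ₂ cos Δλ = -0.061767
θ = atan2(y, x) = -138.9245° → 221.0755° (mod 360°)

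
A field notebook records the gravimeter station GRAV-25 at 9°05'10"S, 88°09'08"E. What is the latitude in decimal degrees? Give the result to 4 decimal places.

9.0861°S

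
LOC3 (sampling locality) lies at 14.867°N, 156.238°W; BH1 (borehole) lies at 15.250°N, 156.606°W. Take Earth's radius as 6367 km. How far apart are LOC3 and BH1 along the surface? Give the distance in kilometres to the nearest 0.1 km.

58.1 km

Δφ = 0.3830°,  Δλ = -0.3680°
a = sin²(Δφ/2) + cos φ₁ cos φ₂ sin²(Δλ/2) = 0.000021
c = 2·arcsin(√a) = 0.009119 rad = 0.5225°
d = R·c = 6367 × 0.009119 = 58.1 km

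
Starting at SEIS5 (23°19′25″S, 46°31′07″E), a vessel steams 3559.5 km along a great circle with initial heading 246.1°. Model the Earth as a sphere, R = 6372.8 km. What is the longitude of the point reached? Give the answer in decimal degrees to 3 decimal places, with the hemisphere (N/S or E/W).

SEIS5: φ = -23.32361°, λ = +46.51861°
δ = d/R = 3559.5/6372.8 = 0.558546 rad
φ₂ = arcsin(sin φ₁ cos δ + cos φ₁ sin δ cos θ)
   = arcsin(-0.39592·0.84803 + 0.91828·0.52995·-0.40514) = -32.20264°
λ₂ = λ₁ + atan2(sin θ sin δ cos φ₁, cos δ − sin φ₁ sin φ₂) = 11.58722°

11.587°E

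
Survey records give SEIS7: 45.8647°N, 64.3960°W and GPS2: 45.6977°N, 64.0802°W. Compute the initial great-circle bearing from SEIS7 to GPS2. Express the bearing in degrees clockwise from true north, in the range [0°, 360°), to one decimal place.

127.1°

Δλ = 0.3158°
y = sin Δλ · cos φ₂ = 0.003850
x = cos φ₁ sin φ₂ − sin φ₁ cos φ₂ cos Δλ = -0.002907
θ = atan2(y, x) = 127.0586° → 127.0586° (mod 360°)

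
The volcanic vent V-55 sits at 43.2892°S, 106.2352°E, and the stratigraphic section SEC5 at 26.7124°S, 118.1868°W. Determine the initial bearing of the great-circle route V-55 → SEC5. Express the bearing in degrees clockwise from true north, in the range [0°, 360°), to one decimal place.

Δλ = 135.5780°
y = sin Δλ · cos φ₂ = 0.625236
x = cos φ₁ sin φ₂ − sin φ₁ cos φ₂ cos Δλ = -0.764652
θ = atan2(y, x) = 140.7280° → 140.7280° (mod 360°)

140.7°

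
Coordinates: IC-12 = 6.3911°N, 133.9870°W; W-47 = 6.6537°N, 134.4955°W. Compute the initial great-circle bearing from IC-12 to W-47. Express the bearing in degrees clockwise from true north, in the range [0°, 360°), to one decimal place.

297.5°

Δλ = -0.5085°
y = sin Δλ · cos φ₂ = -0.008815
x = cos φ₁ sin φ₂ − sin φ₁ cos φ₂ cos Δλ = 0.004588
θ = atan2(y, x) = -62.5066° → 297.4934° (mod 360°)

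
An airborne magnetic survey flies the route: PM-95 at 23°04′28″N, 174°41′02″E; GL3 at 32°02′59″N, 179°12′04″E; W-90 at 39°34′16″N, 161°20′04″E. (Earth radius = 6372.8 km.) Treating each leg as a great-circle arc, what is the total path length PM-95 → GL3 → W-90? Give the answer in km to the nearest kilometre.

PM-95: φ = +23.07444°, λ = +174.68389°
GL3: φ = +32.04972°, λ = +179.20111°
W-90: φ = +39.57111°, λ = +161.33444°
PM-95→GL3: c = 0.171479 rad, d = 1092.80 km
GL3→W-90: c = 0.284197 rad, d = 1811.13 km
Total = 1092.80 + 1811.13 = 2903.93 km

2904 km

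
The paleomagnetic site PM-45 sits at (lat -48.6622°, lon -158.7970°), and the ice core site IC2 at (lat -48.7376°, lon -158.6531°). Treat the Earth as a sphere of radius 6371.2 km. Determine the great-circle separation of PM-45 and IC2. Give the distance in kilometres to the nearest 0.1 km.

Δφ = -0.0754°,  Δλ = 0.1439°
a = sin²(Δφ/2) + cos φ₁ cos φ₂ sin²(Δλ/2) = 0.000001
c = 2·arcsin(√a) = 0.002116 rad = 0.1213°
d = R·c = 6371.2 × 0.002116 = 13.5 km

13.5 km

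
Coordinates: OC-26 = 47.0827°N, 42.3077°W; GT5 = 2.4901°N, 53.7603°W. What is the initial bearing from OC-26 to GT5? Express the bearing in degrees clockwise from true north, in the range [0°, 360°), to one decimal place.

196.1°

Δλ = -11.4526°
y = sin Δλ · cos φ₂ = -0.198370
x = cos φ₁ sin φ₂ − sin φ₁ cos φ₂ cos Δλ = -0.687494
θ = atan2(y, x) = -163.9050° → 196.0950° (mod 360°)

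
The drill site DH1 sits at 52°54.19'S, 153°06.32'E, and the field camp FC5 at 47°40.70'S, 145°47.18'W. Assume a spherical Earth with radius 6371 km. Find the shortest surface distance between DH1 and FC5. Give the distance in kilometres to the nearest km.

4247 km

DH1: φ = -52.90317°, λ = +153.10533°
FC5: φ = -47.67833°, λ = -145.78633°
Δφ = 5.2248°,  Δλ = 61.1083°
a = sin²(Δφ/2) + cos φ₁ cos φ₂ sin²(Δλ/2) = 0.107024
c = 2·arcsin(√a) = 0.666563 rad = 38.1912°
d = R·c = 6371 × 0.666563 = 4246.7 km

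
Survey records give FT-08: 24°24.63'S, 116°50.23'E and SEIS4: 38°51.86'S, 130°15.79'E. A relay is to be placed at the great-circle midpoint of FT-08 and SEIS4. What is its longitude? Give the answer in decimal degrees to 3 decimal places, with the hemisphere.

123.023°E

FT-08: φ = -24.41050°, λ = +116.83717°
SEIS4: φ = -38.86433°, λ = +130.26317°
Bx = cos φ₂ cos Δλ = 0.757354,  By = cos φ₂ sin Δλ = 0.180790
φₘ = atan2(sin φ₁ + sin φ₂, √((cos φ₁ + Bx)² + By²)) = -31.81263°
λₘ = λ₁ + atan2(By, cos φ₁ + Bx) = 123.02331°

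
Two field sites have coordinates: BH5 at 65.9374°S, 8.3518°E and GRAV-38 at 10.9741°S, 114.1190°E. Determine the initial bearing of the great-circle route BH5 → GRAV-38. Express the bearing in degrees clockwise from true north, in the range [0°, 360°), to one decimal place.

Δλ = 105.7672°
y = sin Δλ · cos φ₂ = 0.944775
x = cos φ₁ sin φ₂ − sin φ₁ cos φ₂ cos Δλ = -0.321197
θ = atan2(y, x) = 108.7766° → 108.7766° (mod 360°)

108.8°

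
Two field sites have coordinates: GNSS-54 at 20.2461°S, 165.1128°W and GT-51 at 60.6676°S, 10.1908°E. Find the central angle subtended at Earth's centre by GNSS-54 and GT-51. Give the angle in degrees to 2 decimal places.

Δφ = -40.4215°,  Δλ = 175.3036°
a = sin²(Δφ/2) + cos φ₁ cos φ₂ sin²(Δλ/2) = 0.578189
c = 2·arcsin(√a) = 1.727820 rad = 98.9968°

99.00°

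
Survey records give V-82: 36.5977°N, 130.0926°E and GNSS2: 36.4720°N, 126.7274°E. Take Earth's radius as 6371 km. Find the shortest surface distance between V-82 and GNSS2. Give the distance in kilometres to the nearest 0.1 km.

Δφ = -0.1257°,  Δλ = -3.3652°
a = sin²(Δφ/2) + cos φ₁ cos φ₂ sin²(Δλ/2) = 0.000558
c = 2·arcsin(√a) = 0.047241 rad = 2.7067°
d = R·c = 6371 × 0.047241 = 301.0 km

301.0 km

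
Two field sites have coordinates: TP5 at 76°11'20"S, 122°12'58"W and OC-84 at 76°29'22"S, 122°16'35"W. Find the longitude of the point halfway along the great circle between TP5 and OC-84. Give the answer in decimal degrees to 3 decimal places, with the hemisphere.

122.246°W

TP5: φ = -76.18889°, λ = -122.21611°
OC-84: φ = -76.48944°, λ = -122.27639°
Bx = cos φ₂ cos Δλ = 0.233624,  By = cos φ₂ sin Δλ = -0.000246
φₘ = atan2(sin φ₁ + sin φ₂, √((cos φ₁ + Bx)² + By²)) = -76.33917°
λₘ = λ₁ + atan2(By, cos φ₁ + Bx) = -122.24592°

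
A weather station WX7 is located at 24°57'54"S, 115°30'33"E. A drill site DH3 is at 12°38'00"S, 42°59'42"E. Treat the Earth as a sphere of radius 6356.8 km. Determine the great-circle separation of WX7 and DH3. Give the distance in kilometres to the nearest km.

7657 km

WX7: φ = -24.96500°, λ = +115.50917°
DH3: φ = -12.63333°, λ = +42.99500°
Δφ = 12.3317°,  Δλ = -72.5142°
a = sin²(Δφ/2) + cos φ₁ cos φ₂ sin²(Δλ/2) = 0.320944
c = 2·arcsin(√a) = 1.204552 rad = 69.0158°
d = R·c = 6356.8 × 1.204552 = 7657.1 km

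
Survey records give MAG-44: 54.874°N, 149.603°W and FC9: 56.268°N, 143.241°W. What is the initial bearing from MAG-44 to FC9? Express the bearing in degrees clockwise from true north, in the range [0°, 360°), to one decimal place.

Δλ = 6.3620°
y = sin Δλ · cos φ₂ = 0.061534
x = cos φ₁ sin φ₂ − sin φ₁ cos φ₂ cos Δλ = 0.027125
θ = atan2(y, x) = 66.2118° → 66.2118° (mod 360°)

66.2°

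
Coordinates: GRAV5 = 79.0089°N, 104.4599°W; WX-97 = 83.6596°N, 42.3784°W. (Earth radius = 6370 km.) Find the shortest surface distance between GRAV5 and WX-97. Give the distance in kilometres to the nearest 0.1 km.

1085.7 km

Δφ = 4.6507°,  Δλ = 62.0815°
a = sin²(Δφ/2) + cos φ₁ cos φ₂ sin²(Δλ/2) = 0.007245
c = 2·arcsin(√a) = 0.170437 rad = 9.7653°
d = R·c = 6370 × 0.170437 = 1085.7 km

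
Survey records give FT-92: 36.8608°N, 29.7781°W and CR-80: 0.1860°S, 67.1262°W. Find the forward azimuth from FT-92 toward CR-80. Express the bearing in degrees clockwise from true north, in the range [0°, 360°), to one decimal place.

231.7°

Δλ = -37.3481°
y = sin Δλ · cos φ₂ = -0.606653
x = cos φ₁ sin φ₂ − sin φ₁ cos φ₂ cos Δλ = -0.479473
θ = atan2(y, x) = -128.3213° → 231.6787° (mod 360°)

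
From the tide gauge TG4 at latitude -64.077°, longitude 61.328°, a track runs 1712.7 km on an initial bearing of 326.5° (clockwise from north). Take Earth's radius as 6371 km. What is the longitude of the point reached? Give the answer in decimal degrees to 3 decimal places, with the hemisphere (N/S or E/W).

48.039°E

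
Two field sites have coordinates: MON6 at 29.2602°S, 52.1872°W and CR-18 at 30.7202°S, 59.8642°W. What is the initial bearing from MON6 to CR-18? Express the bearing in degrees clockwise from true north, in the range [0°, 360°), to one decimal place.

255.7°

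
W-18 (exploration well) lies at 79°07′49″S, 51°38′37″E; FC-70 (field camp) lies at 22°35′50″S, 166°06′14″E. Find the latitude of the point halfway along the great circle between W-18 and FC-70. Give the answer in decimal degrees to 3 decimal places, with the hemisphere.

57.740°S

W-18: φ = -79.13028°, λ = +51.64361°
FC-70: φ = -22.59722°, λ = +166.10389°
Bx = cos φ₂ cos Δλ = -0.382274,  By = cos φ₂ sin Δλ = 0.840368
φₘ = atan2(sin φ₁ + sin φ₂, √((cos φ₁ + Bx)² + By²)) = -57.74026°
λₘ = λ₁ + atan2(By, cos φ₁ + Bx) = 154.62313°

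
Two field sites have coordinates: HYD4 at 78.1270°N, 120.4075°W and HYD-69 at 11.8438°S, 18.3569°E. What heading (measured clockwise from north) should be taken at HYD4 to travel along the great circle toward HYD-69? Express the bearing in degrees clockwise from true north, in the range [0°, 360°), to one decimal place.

43.6°

Δλ = 138.7644°
y = sin Δλ · cos φ₂ = 0.645124
x = cos φ₁ sin φ₂ − sin φ₁ cos φ₂ cos Δλ = 0.678022
θ = atan2(y, x) = 43.5757° → 43.5757° (mod 360°)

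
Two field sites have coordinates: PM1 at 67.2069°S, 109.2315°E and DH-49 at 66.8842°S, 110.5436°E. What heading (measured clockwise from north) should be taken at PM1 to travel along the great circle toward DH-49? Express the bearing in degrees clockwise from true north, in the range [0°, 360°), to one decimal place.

58.4°

Δλ = 1.3121°
y = sin Δλ · cos φ₂ = 0.008990
x = cos φ₁ sin φ₂ − sin φ₁ cos φ₂ cos Δλ = 0.005537
θ = atan2(y, x) = 58.3689° → 58.3689° (mod 360°)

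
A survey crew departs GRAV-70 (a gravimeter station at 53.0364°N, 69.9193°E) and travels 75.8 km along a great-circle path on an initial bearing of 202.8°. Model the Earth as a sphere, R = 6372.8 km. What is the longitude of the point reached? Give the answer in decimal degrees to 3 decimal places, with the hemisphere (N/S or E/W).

δ = d/R = 75.8/6372.8 = 0.011894 rad
φ₂ = arcsin(sin φ₁ cos δ + cos φ₁ sin δ cos θ)
   = arcsin(0.79902·0.99993 + 0.60131·0.01189·-0.92186) = 52.40736°
λ₂ = λ₁ + atan2(sin θ sin δ cos φ₁, cos δ − sin φ₁ sin φ₂) = 69.48640°

69.486°E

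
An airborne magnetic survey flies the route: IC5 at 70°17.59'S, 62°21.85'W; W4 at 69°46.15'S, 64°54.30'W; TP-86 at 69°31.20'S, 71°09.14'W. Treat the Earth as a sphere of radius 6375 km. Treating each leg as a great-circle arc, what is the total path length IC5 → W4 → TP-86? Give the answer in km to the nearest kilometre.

356 km

IC5: φ = -70.29317°, λ = -62.36417°
W4: φ = -69.76917°, λ = -64.90500°
TP-86: φ = -69.52000°, λ = -71.15233°
IC5→W4: c = 0.017690 rad, d = 112.77 km
W4→TP-86: c = 0.038159 rad, d = 243.26 km
Total = 112.77 + 243.26 = 356.04 km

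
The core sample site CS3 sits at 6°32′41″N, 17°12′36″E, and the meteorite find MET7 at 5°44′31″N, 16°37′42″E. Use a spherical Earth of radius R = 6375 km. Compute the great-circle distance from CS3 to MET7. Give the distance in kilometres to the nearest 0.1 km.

110.1 km

CS3: φ = +6.54472°, λ = +17.21000°
MET7: φ = +5.74194°, λ = +16.62833°
Δφ = -0.8028°,  Δλ = -0.5817°
a = sin²(Δφ/2) + cos φ₁ cos φ₂ sin²(Δλ/2) = 0.000075
c = 2·arcsin(√a) = 0.017268 rad = 0.9894°
d = R·c = 6375 × 0.017268 = 110.1 km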